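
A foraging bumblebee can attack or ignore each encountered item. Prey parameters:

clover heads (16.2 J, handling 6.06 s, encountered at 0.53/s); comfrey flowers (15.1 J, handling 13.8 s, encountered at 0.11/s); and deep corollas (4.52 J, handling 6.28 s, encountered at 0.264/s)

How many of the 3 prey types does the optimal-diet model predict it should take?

Rank by E/h (J/s): clover heads 2.67, comfrey flowers 1.09, deep corollas 0.72. Include each in turn until the next type's E/h falls below the running intake rate.
Rate on top 1: 2.039. comfrey flowers: 1.09 < 2.039 → exclude; stop.
Optimal diet: clover heads — 1 of 3 types.

1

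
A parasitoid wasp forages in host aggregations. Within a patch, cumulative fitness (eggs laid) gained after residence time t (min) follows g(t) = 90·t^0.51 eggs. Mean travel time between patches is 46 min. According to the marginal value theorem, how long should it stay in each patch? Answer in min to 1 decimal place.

Maximise g(t)/(T+t): set derivative to zero → g'(t)(T+t) = g(t).
g'(t) = 0.51·90·t^-0.49. Setting 0.51·90·t^-0.49 = 90·t^0.51/(46+t) gives 0.51(46+t) = t, so 0.49·t = 0.51×46.
t* = 0.51×46/0.49 = 47.88 min.

47.9 min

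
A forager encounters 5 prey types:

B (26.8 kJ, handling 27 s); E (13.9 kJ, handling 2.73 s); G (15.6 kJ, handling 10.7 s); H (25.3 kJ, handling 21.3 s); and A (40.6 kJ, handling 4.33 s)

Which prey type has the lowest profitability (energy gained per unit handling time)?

B

In descending order of E/h:
A: 40.6/4.33 = 9.38 kJ/s
E: 13.9/2.73 = 5.09 kJ/s
G: 15.6/10.7 = 1.46 kJ/s
H: 25.3/21.3 = 1.19 kJ/s
B: 26.8/27 = 0.993 kJ/s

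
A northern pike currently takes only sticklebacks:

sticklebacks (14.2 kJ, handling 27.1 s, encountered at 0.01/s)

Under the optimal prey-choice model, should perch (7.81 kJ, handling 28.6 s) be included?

Current rate: (0.01×14.2)/(1 + 0.01×27.1) = 0.1117 kJ/s.
Profitability of perch: 7.81/28.6 = 0.2731 kJ/s.
Since 0.2731 > R, including perch increases the long-run rate.

Yes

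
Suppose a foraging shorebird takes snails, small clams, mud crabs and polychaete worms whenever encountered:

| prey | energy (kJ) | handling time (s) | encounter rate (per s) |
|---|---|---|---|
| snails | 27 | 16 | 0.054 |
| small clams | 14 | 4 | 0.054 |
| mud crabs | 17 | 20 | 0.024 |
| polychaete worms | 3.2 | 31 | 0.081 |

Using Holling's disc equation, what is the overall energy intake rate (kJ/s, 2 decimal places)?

Energy encountered per unit search time: 0.054×27 + 0.054×14 + 0.024×17 + 0.081×3.2 = 2.881 kJ/s.
Handling time per unit search time: 0.054×16 + 0.054×4 + 0.024×20 + 0.081×31 = 4.071.
Rate = 2.881/(1 + 4.071) = 0.5682 kJ/s.

0.57 kJ/s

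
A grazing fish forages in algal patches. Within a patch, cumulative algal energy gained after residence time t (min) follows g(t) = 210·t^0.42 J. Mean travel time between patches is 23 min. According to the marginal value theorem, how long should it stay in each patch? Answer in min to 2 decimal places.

By the marginal value theorem, leave when the instantaneous gain rate g'(t) equals the habitat-wide average g(t)/(T + t).
g'(t) = 0.42·210·t^-0.58. Setting 0.42·210·t^-0.58 = 210·t^0.42/(23+t) gives 0.42(23+t) = t, so 0.58·t = 0.42×23.
t* = 0.42×23/0.58 = 16.66 min.

16.66 min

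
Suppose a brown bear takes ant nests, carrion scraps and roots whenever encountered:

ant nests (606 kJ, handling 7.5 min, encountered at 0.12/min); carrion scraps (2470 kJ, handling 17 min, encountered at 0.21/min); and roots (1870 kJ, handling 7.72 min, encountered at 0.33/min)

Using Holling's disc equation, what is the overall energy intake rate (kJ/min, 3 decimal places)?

150.733 kJ/min

Energy encountered per unit search time: 0.12×606 + 0.21×2470 + 0.33×1870 = 1209 kJ/min.
Handling time per unit search time: 0.12×7.5 + 0.21×17 + 0.33×7.72 = 7.018.
Rate = 1209/(1 + 7.018) = 150.7 kJ/min.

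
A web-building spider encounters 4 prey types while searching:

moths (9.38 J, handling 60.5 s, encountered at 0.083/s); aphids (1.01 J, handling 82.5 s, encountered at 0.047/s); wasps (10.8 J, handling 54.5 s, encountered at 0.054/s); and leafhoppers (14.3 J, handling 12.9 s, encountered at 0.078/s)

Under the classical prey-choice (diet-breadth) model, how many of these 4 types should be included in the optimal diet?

1

Profitabilities (E/h, J/s): leafhoppers 1.11, wasps 0.198, moths 0.155, aphids 0.0122. Add prey in this order while the next type's profitability exceeds the intake rate on those already taken.
Rate on top 1: 0.556. wasps: 0.198 < 0.556 → exclude; stop.
Optimal diet: leafhoppers — 1 of 4 types.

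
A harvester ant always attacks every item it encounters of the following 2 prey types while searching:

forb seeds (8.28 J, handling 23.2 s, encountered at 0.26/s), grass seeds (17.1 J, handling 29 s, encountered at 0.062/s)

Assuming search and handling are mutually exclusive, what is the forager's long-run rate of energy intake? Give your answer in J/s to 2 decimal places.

Energy encountered per unit search time: 0.26×8.28 + 0.062×17.1 = 3.213 J/s.
Handling time per unit search time: 0.26×23.2 + 0.062×29 = 7.83.
Rate = 3.213/(1 + 7.83) = 0.3639 J/s.

0.36 J/s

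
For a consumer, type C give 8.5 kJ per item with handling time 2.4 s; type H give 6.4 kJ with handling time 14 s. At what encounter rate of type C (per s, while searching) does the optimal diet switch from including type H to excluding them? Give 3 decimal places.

At the threshold, the rate on type C alone equals the profitability of type H: λ·8.5/(1 + λ·2.4) = 6.4/14 = 0.4571.
Rearranging, λ(8.5 − 0.4571×2.4) = 0.4571, so λ = 0.4571/7.403 = 0.06175 per s.

0.062 per s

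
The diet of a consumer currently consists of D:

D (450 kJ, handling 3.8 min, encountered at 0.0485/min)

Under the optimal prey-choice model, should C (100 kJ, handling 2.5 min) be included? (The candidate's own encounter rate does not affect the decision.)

Yes

On D alone, R = ΣλE/(1+Σλh) = 21.82/1.184 = 18.43 kJ/min.
C: E/h = 100/2.5 = 40 kJ/min.
40 > 18.43, so adding C raises the average — include it.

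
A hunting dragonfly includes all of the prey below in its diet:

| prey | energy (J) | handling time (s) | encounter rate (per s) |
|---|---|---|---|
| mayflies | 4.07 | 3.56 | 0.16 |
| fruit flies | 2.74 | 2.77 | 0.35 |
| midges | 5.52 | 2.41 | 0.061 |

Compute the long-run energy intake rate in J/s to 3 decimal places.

0.725 J/s

Energy encountered per unit search time: 0.16×4.07 + 0.35×2.74 + 0.061×5.52 = 1.947 J/s.
Handling time per unit search time: 0.16×3.56 + 0.35×2.77 + 0.061×2.41 = 1.686.
Rate = 1.947/(1 + 1.686) = 0.7248 J/s.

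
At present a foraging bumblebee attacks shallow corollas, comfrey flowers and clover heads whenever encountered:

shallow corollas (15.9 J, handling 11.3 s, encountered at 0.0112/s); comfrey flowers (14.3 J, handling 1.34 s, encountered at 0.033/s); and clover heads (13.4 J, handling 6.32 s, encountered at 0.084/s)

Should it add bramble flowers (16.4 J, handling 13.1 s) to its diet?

Yes

Current rate: (0.0112×15.9 + 0.033×14.3 + 0.084×13.4)/(1 + 0.0112×11.3 + 0.033×1.34 + 0.084×6.32) = 1.043 J/s.
bramble flowers: E/h = 16.4/13.1 = 1.252 J/s.
Since 1.252 > R, including bramble flowers increases the long-run rate.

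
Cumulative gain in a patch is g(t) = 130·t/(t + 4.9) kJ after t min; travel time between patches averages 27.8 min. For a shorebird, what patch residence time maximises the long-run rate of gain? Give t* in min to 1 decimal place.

11.7 min

By the marginal value theorem, leave when the instantaneous gain rate g'(t) equals the habitat-wide average g(t)/(T + t).
g'(t) = 130·4.9/(t + 4.9)². Setting 130·4.9/(t+4.9)² = 130t/[(t+4.9)(27.8+t)] gives 4.9(27.8+t) = t(t+4.9), so t² = 4.9×27.8 = 136.2.
t* = √136.2 = 11.67 min.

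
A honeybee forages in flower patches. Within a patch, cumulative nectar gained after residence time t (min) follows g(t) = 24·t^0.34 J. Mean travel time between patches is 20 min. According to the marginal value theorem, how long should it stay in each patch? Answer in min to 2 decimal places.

By the marginal value theorem, leave when the instantaneous gain rate g'(t) equals the habitat-wide average g(t)/(T + t).
g'(t) = 0.34·24·t^-0.66. Setting 0.34·24·t^-0.66 = 24·t^0.34/(20+t) gives 0.34(20+t) = t, so 0.66·t = 0.34×20.
t* = 0.34×20/0.66 = 10.3 min.

10.30 min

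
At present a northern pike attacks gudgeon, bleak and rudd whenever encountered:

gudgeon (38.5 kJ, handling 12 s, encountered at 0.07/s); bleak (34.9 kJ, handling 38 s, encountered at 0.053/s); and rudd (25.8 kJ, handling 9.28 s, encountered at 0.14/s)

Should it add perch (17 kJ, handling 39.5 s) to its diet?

On gudgeon, bleak and rudd alone, R = ΣλE/(1+Σλh) = 8.157/5.153 = 1.583 kJ/s.
Profitability of perch: 17/39.5 = 0.4304 kJ/s.
Since 0.4304 < R, time spent handling perch is better spent searching.

No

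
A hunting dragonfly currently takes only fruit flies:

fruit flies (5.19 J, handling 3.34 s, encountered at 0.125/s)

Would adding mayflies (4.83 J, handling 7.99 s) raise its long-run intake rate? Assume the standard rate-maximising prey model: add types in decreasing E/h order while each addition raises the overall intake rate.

Intake rate on the current diet: R = (0.125×5.19) / (1 + 0.125×3.34) = 0.6488/1.417 = 0.4577 J/s.
mayflies: E/h = 4.83/7.99 = 0.6045 J/s.
0.6045 > 0.4577, so adding mayflies raises the average — include it.

Yes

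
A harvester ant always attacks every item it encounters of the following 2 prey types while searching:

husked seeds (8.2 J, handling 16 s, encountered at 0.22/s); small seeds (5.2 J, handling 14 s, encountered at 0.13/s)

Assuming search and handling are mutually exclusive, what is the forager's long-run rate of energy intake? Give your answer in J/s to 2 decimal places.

0.39 J/s

R = (0.22×8.2 + 0.13×5.2) / (1 + 0.22×16 + 0.13×14) = 2.48/6.34 = 0.3912 J/s.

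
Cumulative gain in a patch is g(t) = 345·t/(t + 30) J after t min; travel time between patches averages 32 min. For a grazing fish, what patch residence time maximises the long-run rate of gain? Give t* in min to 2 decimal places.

30.98 min

Optimal t* satisfies g'(t*) = g(t*)/(T + t*).
g'(t) = 345·30/(t + 30)². Setting 345·30/(t+30)² = 345t/[(t+30)(32+t)] gives 30(32+t) = t(t+30), so t² = 30×32 = 960.
t* = √960 = 30.98 min.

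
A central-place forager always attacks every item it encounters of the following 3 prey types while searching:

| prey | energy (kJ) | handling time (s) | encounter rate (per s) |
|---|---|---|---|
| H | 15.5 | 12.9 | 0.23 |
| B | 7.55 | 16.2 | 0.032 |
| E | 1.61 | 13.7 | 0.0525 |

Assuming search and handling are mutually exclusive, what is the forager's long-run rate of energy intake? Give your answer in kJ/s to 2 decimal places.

0.75 kJ/s

Energy encountered per unit search time: 0.23×15.5 + 0.032×7.55 + 0.0525×1.61 = 3.891 kJ/s.
Handling time per unit search time: 0.23×12.9 + 0.032×16.2 + 0.0525×13.7 = 4.205.
Rate = 3.891/(1 + 4.205) = 0.7476 kJ/s.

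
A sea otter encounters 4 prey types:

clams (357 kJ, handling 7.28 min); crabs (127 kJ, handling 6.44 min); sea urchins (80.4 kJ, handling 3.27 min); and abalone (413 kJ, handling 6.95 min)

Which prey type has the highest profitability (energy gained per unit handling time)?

abalone

Profitability E/h (kJ/min): clams = 357/7.28 = 49, crabs = 127/6.44 = 19.7, sea urchins = 80.4/3.27 = 24.6, abalone = 413/6.95 = 59.4.
Ranked: abalone > clams > sea urchins > crabs.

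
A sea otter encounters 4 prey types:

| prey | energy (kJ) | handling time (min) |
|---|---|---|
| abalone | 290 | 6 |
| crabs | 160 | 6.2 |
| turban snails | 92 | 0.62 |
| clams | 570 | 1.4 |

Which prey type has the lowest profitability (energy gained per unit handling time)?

In descending order of E/h:
clams: 570/1.4 = 407 kJ/min
turban snails: 92/0.62 = 148 kJ/min
abalone: 290/6 = 48.3 kJ/min
crabs: 160/6.2 = 25.8 kJ/min

crabs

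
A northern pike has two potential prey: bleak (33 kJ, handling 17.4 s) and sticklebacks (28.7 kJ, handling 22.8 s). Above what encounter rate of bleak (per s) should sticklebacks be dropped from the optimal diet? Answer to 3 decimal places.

Drop sticklebacks once their profitability E₂/h₂ falls below the rate achievable on bleak alone: E₂/h₂ = λE₁/(1 + λh₁).
Solve for λ: λE₁h₂ = E₂(1 + λh₁) → λ(E₁h₂ − E₂h₁) = E₂ → λ = E₂/(E₁h₂ − E₂h₁).
λ = 28.7/(33×22.8 − 28.7×17.4) = 28.7/253 = 0.1134 per s.

0.113 per s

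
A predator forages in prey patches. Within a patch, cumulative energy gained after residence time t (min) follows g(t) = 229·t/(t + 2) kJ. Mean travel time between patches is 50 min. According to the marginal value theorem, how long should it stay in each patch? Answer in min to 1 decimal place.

10.0 min

Maximise g(t)/(T+t): set derivative to zero → g'(t)(T+t) = g(t).
g'(t) = 229·2/(t + 2)². Setting 229·2/(t+2)² = 229t/[(t+2)(50+t)] gives 2(50+t) = t(t+2), so t² = 2×50 = 100.
t* = √100 = 10 min.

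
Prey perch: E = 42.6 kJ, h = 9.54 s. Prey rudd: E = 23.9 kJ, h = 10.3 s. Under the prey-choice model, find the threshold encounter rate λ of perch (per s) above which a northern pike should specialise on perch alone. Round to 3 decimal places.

Drop rudd once their profitability E₂/h₂ falls below the rate achievable on perch alone: E₂/h₂ = λE₁/(1 + λh₁).
Solve for λ: λE₁h₂ = E₂(1 + λh₁) → λ(E₁h₂ − E₂h₁) = E₂ → λ = E₂/(E₁h₂ − E₂h₁).
λ = 23.9/(42.6×10.3 − 23.9×9.54) = 23.9/210.8 = 0.1134 per s.

0.113 per s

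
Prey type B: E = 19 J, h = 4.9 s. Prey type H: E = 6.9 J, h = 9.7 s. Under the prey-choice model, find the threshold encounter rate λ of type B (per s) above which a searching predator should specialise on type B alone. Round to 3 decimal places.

The zero-one rule: include type H iff E₂/h₂ > λE₁/(1+λh₁). Equality gives the switch point.
λE₁h₂ = E₂ + λE₂h₁ ⇒ λ = E₂/(E₁h₂ − E₂h₁) = 6.9/(184.3 − 33.81) = 0.04585 per s.

0.046 per s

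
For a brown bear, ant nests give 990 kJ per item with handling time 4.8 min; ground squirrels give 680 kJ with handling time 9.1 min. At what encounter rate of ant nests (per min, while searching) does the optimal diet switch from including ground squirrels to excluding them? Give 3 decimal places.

At the threshold, the rate on ant nests alone equals the profitability of ground squirrels: λ·990/(1 + λ·4.8) = 680/9.1 = 74.73.
Rearranging, λ(990 − 74.73×4.8) = 74.73, so λ = 74.73/631.3 = 0.1184 per min.

0.118 per min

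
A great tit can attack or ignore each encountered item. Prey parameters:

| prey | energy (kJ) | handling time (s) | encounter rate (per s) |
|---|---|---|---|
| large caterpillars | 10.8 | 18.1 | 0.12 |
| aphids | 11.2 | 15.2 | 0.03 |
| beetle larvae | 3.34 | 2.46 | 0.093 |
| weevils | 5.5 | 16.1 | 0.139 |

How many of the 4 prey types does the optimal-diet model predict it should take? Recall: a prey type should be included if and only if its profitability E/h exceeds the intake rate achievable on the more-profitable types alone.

3

E/h in descending order: beetle larvae 1.36, aphids 0.737, large caterpillars 0.597, weevils 0.342 kJ/s. The optimal diet is the largest prefix of this list for which every included type satisfies E_i/h_i > R on the types above it.
Rate on top 1: 0.2528. aphids: 0.737 > 0.2528 → include.
Rate on top 2: 0.3838. large caterpillars: 0.597 > 0.3838 → include.
Rate on top 3: 0.5037. weevils: 0.342 < 0.5037 → exclude; stop.
Optimal diet: beetle larvae, aphids, large caterpillars — 3 of 4 types.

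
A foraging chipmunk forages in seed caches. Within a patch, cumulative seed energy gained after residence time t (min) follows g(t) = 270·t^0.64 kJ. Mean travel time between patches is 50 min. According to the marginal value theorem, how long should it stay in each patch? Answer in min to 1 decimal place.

By the marginal value theorem, leave when the instantaneous gain rate g'(t) equals the habitat-wide average g(t)/(T + t).
g'(t) = 0.64·270·t^-0.36. Setting 0.64·270·t^-0.36 = 270·t^0.64/(50+t) gives 0.64(50+t) = t, so 0.36·t = 0.64×50.
t* = 0.64×50/0.36 = 88.89 min.

88.9 min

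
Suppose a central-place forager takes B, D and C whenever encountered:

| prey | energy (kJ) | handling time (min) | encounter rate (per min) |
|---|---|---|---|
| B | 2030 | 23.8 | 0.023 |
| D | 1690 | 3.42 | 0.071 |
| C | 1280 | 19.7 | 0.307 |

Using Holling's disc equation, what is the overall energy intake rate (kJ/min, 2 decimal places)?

71.40 kJ/min

R = (0.023×2030 + 0.071×1690 + 0.307×1280) / (1 + 0.023×23.8 + 0.071×3.42 + 0.307×19.7) = 559.6/7.838 = 71.4 kJ/min.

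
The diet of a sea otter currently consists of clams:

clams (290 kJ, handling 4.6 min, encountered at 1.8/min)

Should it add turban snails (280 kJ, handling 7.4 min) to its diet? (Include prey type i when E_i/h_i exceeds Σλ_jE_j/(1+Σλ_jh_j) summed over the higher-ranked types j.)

Intake rate on the current diet: R = (1.8×290) / (1 + 1.8×4.6) = 522/9.28 = 56.25 kJ/min.
Profitability of turban snails: 280/7.4 = 37.84 kJ/min.
37.84 < 56.25, so adding turban snails would lower the average — exclude it.

No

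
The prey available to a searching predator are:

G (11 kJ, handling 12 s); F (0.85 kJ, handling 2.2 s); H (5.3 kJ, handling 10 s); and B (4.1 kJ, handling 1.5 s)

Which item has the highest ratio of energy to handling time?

B

In descending order of E/h:
B: 4.1/1.5 = 2.73 kJ/s
G: 11/12 = 0.917 kJ/s
H: 5.3/10 = 0.53 kJ/s
F: 0.85/2.2 = 0.386 kJ/s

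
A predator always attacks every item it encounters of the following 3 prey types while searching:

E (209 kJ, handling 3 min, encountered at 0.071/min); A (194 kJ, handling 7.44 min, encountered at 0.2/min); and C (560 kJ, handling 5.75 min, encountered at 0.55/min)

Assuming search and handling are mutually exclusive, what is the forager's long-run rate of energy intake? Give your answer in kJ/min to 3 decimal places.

R = (0.071×209 + 0.2×194 + 0.55×560) / (1 + 0.071×3 + 0.2×7.44 + 0.55×5.75) = 361.6/5.864 = 61.68 kJ/min.

61.676 kJ/min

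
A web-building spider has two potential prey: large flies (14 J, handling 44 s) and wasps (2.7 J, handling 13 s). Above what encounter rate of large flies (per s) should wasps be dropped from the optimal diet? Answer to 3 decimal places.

0.043 per s

The zero-one rule: include wasps iff E₂/h₂ > λE₁/(1+λh₁). Equality gives the switch point.
λE₁h₂ = E₂ + λE₂h₁ ⇒ λ = E₂/(E₁h₂ − E₂h₁) = 2.7/(182 − 118.8) = 0.04272 per s.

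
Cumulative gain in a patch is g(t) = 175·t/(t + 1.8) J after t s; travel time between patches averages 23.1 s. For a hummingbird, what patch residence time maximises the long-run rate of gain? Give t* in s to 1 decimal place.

6.4 s

Optimal t* satisfies g'(t*) = g(t*)/(T + t*).
g'(t) = 175·1.8/(t + 1.8)². Setting 175·1.8/(t+1.8)² = 175t/[(t+1.8)(23.1+t)] gives 1.8(23.1+t) = t(t+1.8), so t² = 1.8×23.1 = 41.58.
t* = √41.58 = 6.448 s.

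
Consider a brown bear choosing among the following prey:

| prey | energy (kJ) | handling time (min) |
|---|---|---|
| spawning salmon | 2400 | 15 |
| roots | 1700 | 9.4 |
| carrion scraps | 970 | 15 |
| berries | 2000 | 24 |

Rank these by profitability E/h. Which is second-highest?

spawning salmon

Profitability E/h (kJ/min): spawning salmon = 2400/15 = 160, roots = 1700/9.4 = 181, carrion scraps = 970/15 = 64.7, berries = 2000/24 = 83.3.
Ranked: roots > spawning salmon > berries > carrion scraps.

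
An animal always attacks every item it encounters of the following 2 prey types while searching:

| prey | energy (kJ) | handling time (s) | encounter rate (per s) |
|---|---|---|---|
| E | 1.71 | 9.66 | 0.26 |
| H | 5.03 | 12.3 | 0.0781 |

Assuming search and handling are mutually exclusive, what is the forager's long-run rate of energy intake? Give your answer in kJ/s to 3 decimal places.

R = Σλ_iE_i / (1 + Σλ_ih_i)
Numerator: 0.26×1.71 + 0.0781×5.03 = 0.8374
Denominator: 1 + 0.26×9.66 + 0.0781×12.3 = 4.472
R = 0.8374/4.472 = 0.1873 kJ/s

0.187 kJ/s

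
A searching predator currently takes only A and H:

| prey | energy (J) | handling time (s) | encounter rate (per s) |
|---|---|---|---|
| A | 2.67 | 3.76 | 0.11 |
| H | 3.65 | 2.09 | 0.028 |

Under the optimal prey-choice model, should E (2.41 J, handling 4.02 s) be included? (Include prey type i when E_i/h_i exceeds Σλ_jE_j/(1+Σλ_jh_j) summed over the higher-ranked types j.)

Yes

Current rate: (0.11×2.67 + 0.028×3.65)/(1 + 0.11×3.76 + 0.028×2.09) = 0.2689 J/s.
E: E/h = 2.41/4.02 = 0.5995 J/s.
Since 0.5995 > R, including E increases the long-run rate.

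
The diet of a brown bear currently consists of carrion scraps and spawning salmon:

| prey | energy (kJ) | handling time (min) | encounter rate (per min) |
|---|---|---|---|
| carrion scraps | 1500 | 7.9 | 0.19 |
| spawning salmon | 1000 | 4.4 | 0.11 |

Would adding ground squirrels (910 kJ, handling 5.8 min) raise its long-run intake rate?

On carrion scraps and spawning salmon alone, R = ΣλE/(1+Σλh) = 395/2.985 = 132.3 kJ/min.
Profitability of ground squirrels: 910/5.8 = 156.9 kJ/min.
Since 156.9 > R, including ground squirrels increases the long-run rate.

Yes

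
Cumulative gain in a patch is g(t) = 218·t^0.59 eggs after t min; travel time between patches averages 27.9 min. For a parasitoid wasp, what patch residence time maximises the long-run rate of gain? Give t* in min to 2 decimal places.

40.15 min

Optimal t* satisfies g'(t*) = g(t*)/(T + t*).
g'(t) = 0.59·218·t^-0.41. Setting 0.59·218·t^-0.41 = 218·t^0.59/(27.9+t) gives 0.59(27.9+t) = t, so 0.41·t = 0.59×27.9.
t* = 0.59×27.9/0.41 = 40.15 min.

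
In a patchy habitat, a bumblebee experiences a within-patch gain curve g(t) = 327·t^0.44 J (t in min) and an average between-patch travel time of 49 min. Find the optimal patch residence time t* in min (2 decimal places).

By the marginal value theorem, leave when the instantaneous gain rate g'(t) equals the habitat-wide average g(t)/(T + t).
g'(t) = 0.44·327·t^-0.56. Setting 0.44·327·t^-0.56 = 327·t^0.44/(49+t) gives 0.44(49+t) = t, so 0.56·t = 0.44×49.
t* = 0.44×49/0.56 = 38.5 min.

38.50 min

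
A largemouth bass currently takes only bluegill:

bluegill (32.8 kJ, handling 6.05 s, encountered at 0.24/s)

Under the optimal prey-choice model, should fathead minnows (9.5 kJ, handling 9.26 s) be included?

No

Current rate: (0.24×32.8)/(1 + 0.24×6.05) = 3.21 kJ/s.
fathead minnows: E/h = 9.5/9.26 = 1.026 kJ/s.
Since 1.026 < R, time spent handling fathead minnows is better spent searching.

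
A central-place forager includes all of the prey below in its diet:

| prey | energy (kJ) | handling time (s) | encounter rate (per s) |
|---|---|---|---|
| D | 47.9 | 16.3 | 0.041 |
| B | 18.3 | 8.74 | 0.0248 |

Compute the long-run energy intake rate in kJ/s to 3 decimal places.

1.283 kJ/s

R = Σλ_iE_i / (1 + Σλ_ih_i)
Numerator: 0.041×47.9 + 0.0248×18.3 = 2.418
Denominator: 1 + 0.041×16.3 + 0.0248×8.74 = 1.885
R = 2.418/1.885 = 1.283 kJ/s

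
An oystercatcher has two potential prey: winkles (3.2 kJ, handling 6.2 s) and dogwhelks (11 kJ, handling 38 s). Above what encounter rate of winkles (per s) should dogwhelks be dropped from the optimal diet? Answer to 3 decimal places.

0.206 per s

Drop dogwhelks once their profitability E₂/h₂ falls below the rate achievable on winkles alone: E₂/h₂ = λE₁/(1 + λh₁).
Solve for λ: λE₁h₂ = E₂(1 + λh₁) → λ(E₁h₂ − E₂h₁) = E₂ → λ = E₂/(E₁h₂ − E₂h₁).
λ = 11/(3.2×38 − 11×6.2) = 11/53.4 = 0.206 per s.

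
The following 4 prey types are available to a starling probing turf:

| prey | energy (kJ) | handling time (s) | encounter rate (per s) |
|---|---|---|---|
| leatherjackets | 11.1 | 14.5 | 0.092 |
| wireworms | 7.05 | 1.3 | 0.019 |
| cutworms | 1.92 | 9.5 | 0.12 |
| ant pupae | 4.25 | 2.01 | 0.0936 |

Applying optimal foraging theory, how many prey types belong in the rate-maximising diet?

3

Rank by E/h (kJ/s): wireworms 5.42, ant pupae 2.11, leatherjackets 0.766, cutworms 0.202. Include each in turn until the next type's E/h falls below the running intake rate.
Rate on top 1: 0.1307. ant pupae: 2.11 > 0.1307 → include.
Rate on top 2: 0.4384. leatherjackets: 0.766 > 0.4384 → include.
Rate on top 3: 0.6098. cutworms: 0.202 < 0.6098 → exclude; stop.
Optimal diet: wireworms, ant pupae, leatherjackets — 3 of 4 types.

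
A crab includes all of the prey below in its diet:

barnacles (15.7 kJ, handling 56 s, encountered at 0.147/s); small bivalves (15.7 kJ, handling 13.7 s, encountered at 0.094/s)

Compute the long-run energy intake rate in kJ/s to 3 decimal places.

Energy encountered per unit search time: 0.147×15.7 + 0.094×15.7 = 3.784 kJ/s.
Handling time per unit search time: 0.147×56 + 0.094×13.7 = 9.52.
Rate = 3.784/(1 + 9.52) = 0.3597 kJ/s.

0.360 kJ/s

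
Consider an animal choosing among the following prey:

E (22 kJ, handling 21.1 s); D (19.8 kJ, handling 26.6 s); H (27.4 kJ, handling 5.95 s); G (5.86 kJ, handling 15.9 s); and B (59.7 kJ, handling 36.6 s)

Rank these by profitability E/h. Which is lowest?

In descending order of E/h:
H: 27.4/5.95 = 4.61 kJ/s
B: 59.7/36.6 = 1.63 kJ/s
E: 22/21.1 = 1.04 kJ/s
D: 19.8/26.6 = 0.744 kJ/s
G: 5.86/15.9 = 0.369 kJ/s

G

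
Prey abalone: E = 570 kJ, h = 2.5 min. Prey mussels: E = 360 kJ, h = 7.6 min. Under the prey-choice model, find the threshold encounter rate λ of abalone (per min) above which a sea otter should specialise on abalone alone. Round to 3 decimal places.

At the threshold, the rate on abalone alone equals the profitability of mussels: λ·570/(1 + λ·2.5) = 360/7.6 = 47.37.
Rearranging, λ(570 − 47.37×2.5) = 47.37, so λ = 47.37/451.6 = 0.1049 per min.

0.105 per min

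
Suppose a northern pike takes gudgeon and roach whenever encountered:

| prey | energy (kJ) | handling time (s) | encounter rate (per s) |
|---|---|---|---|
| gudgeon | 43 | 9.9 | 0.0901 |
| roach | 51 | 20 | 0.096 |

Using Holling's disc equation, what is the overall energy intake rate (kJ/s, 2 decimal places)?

2.30 kJ/s

R = (0.0901×43 + 0.096×51) / (1 + 0.0901×9.9 + 0.096×20) = 8.77/3.812 = 2.301 kJ/s.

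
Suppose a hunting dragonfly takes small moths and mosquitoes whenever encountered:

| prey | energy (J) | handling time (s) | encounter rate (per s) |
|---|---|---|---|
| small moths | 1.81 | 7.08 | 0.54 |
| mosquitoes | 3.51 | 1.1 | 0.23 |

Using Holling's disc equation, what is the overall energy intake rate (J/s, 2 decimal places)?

0.35 J/s

Energy encountered per unit search time: 0.54×1.81 + 0.23×3.51 = 1.785 J/s.
Handling time per unit search time: 0.54×7.08 + 0.23×1.1 = 4.076.
Rate = 1.785/(1 + 4.076) = 0.3516 J/s.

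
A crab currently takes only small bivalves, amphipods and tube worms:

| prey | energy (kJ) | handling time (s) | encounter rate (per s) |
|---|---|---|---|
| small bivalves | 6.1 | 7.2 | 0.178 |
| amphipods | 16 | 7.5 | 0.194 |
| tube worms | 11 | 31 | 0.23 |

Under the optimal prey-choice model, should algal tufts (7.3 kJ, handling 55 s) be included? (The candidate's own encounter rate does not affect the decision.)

No

Intake rate on the current diet: R = (0.178×6.1 + 0.194×16 + 0.23×11) / (1 + 0.178×7.2 + 0.194×7.5 + 0.23×31) = 6.72/10.87 = 0.6184 kJ/s.
Profitability of algal tufts: 7.3/55 = 0.1327 kJ/s.
Since 0.1327 < R, time spent handling algal tufts is better spent searching.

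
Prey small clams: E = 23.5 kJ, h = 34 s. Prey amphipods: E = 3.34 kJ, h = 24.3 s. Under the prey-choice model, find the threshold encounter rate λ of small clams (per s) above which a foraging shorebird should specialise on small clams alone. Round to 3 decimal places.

The zero-one rule: include amphipods iff E₂/h₂ > λE₁/(1+λh₁). Equality gives the switch point.
λE₁h₂ = E₂ + λE₂h₁ ⇒ λ = E₂/(E₁h₂ − E₂h₁) = 3.34/(571.1 − 113.6) = 0.007301 per s.

0.007 per s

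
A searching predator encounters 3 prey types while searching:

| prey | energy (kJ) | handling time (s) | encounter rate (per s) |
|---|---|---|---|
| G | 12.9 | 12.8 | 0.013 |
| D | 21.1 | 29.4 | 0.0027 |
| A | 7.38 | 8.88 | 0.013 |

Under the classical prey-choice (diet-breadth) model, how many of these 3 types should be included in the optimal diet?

Rank by E/h (kJ/s): G 1.01, A 0.831, D 0.718. Include each in turn until the next type's E/h falls below the running intake rate.
Rate on top 1: 0.1438. A: 0.831 > 0.1438 → include.
Rate on top 2: 0.2057. D: 0.718 > 0.2057 → include.
Optimal diet: G, A, D — 3 of 3 types.

3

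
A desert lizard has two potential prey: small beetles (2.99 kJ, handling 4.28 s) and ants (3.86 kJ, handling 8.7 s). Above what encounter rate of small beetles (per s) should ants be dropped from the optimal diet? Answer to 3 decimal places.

0.407 per s

The zero-one rule: include ants iff E₂/h₂ > λE₁/(1+λh₁). Equality gives the switch point.
λE₁h₂ = E₂ + λE₂h₁ ⇒ λ = E₂/(E₁h₂ − E₂h₁) = 3.86/(26.01 − 16.52) = 0.4066 per s.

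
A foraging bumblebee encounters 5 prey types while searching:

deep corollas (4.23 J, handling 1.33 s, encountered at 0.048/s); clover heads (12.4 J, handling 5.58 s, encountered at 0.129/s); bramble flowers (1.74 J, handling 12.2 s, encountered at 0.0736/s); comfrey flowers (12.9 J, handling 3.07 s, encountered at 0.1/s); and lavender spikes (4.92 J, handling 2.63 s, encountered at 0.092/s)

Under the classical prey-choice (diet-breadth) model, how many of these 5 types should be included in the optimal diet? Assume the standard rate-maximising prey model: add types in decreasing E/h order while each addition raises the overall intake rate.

Rank by E/h (J/s): comfrey flowers 4.2, deep corollas 3.18, clover heads 2.22, lavender spikes 1.87, bramble flowers 0.143. Include each in turn until the next type's E/h falls below the running intake rate.
Rate on top 1: 0.987. deep corollas: 3.18 > 0.987 → include.
Rate on top 2: 1.089. clover heads: 2.22 > 1.089 → include.
Rate on top 3: 1.479. lavender spikes: 1.87 > 1.479 → include.
Rate on top 4: 1.52. bramble flowers: 0.143 < 1.52 → exclude; stop.
Optimal diet: comfrey flowers, deep corollas, clover heads, lavender spikes — 4 of 5 types.

4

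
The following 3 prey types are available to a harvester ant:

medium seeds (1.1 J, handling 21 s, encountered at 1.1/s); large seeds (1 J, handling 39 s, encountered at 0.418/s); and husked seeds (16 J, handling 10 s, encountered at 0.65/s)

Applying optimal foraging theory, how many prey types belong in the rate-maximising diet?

Rank by E/h (J/s): husked seeds 1.6, medium seeds 0.0524, large seeds 0.0256. Include each in turn until the next type's E/h falls below the running intake rate.
Rate on top 1: 1.387. medium seeds: 0.0524 < 1.387 → exclude; stop.
Optimal diet: husked seeds — 1 of 3 types.

1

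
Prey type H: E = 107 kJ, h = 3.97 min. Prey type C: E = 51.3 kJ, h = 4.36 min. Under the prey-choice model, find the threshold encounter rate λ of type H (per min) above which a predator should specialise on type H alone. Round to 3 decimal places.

0.195 per min

Drop type C once their profitability E₂/h₂ falls below the rate achievable on type H alone: E₂/h₂ = λE₁/(1 + λh₁).
Solve for λ: λE₁h₂ = E₂(1 + λh₁) → λ(E₁h₂ − E₂h₁) = E₂ → λ = E₂/(E₁h₂ − E₂h₁).
λ = 51.3/(107×4.36 − 51.3×3.97) = 51.3/262.9 = 0.1952 per min.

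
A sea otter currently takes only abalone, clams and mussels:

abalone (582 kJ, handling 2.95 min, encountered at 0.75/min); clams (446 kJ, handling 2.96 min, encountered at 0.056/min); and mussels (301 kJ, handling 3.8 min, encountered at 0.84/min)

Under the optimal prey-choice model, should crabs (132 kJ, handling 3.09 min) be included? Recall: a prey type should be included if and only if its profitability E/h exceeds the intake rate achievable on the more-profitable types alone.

Current rate: (0.75×582 + 0.056×446 + 0.84×301)/(1 + 0.75×2.95 + 0.056×2.96 + 0.84×3.8) = 108.7 kJ/min.
Profitability of crabs: 132/3.09 = 42.72 kJ/min.
42.72 < 108.7, so adding crabs would lower the average — exclude it.

No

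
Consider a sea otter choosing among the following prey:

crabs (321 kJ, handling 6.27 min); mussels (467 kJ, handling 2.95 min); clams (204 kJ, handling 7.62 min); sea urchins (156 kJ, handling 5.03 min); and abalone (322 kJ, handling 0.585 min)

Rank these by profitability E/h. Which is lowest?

clams

Profitability E/h (kJ/min): crabs = 321/6.27 = 51.2, mussels = 467/2.95 = 158, clams = 204/7.62 = 26.8, sea urchins = 156/5.03 = 31, abalone = 322/0.585 = 550.
Ranked: abalone > mussels > crabs > sea urchins > clams.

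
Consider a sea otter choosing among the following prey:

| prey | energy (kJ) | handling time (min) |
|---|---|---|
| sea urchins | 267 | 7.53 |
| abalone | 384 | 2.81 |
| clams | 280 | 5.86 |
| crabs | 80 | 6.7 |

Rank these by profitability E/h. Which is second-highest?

clams

Profitability E/h (kJ/min): sea urchins = 267/7.53 = 35.5, abalone = 384/2.81 = 137, clams = 280/5.86 = 47.8, crabs = 80/6.7 = 11.9.
Ranked: abalone > clams > sea urchins > crabs.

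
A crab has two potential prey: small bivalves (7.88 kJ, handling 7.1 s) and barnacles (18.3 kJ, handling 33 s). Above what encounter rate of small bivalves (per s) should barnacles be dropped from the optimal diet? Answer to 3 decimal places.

0.141 per s

The zero-one rule: include barnacles iff E₂/h₂ > λE₁/(1+λh₁). Equality gives the switch point.
λE₁h₂ = E₂ + λE₂h₁ ⇒ λ = E₂/(E₁h₂ − E₂h₁) = 18.3/(260 − 129.9) = 0.1407 per s.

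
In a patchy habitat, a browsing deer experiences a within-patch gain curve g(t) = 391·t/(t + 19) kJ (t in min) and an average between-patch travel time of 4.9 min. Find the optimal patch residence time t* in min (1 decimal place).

Maximise g(t)/(T+t): set derivative to zero → g'(t)(T+t) = g(t).
g'(t) = 391·19/(t + 19)². Setting 391·19/(t+19)² = 391t/[(t+19)(4.9+t)] gives 19(4.9+t) = t(t+19), so t² = 19×4.9 = 93.1.
t* = √93.1 = 9.649 min.

9.6 min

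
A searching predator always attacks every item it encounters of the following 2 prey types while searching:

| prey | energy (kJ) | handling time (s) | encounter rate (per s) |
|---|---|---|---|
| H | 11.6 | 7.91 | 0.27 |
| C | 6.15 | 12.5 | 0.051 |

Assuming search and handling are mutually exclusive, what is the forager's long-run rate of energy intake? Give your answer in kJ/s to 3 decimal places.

0.913 kJ/s

R = (0.27×11.6 + 0.051×6.15) / (1 + 0.27×7.91 + 0.051×12.5) = 3.446/3.773 = 0.9132 kJ/s.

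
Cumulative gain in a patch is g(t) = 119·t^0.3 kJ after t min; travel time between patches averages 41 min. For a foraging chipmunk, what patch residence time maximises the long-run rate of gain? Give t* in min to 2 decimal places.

17.57 min

By the marginal value theorem, leave when the instantaneous gain rate g'(t) equals the habitat-wide average g(t)/(T + t).
g'(t) = 0.3·119·t^-0.7. Setting 0.3·119·t^-0.7 = 119·t^0.3/(41+t) gives 0.3(41+t) = t, so 0.70·t = 0.3×41.
t* = 0.3×41/0.70 = 17.57 min.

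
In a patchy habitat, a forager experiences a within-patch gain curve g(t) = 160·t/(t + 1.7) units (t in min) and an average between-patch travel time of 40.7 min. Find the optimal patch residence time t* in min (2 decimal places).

8.32 min

Optimal t* satisfies g'(t*) = g(t*)/(T + t*).
g'(t) = 160·1.7/(t + 1.7)². Setting 160·1.7/(t+1.7)² = 160t/[(t+1.7)(40.7+t)] gives 1.7(40.7+t) = t(t+1.7), so t² = 1.7×40.7 = 69.19.
t* = √69.19 = 8.318 min.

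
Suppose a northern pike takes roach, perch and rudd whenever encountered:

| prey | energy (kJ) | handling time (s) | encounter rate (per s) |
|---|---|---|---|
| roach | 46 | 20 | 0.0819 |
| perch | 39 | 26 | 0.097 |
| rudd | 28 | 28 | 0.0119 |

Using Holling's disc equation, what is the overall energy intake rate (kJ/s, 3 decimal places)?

1.435 kJ/s

Energy encountered per unit search time: 0.0819×46 + 0.097×39 + 0.0119×28 = 7.884 kJ/s.
Handling time per unit search time: 0.0819×20 + 0.097×26 + 0.0119×28 = 4.493.
Rate = 7.884/(1 + 4.493) = 1.435 kJ/s.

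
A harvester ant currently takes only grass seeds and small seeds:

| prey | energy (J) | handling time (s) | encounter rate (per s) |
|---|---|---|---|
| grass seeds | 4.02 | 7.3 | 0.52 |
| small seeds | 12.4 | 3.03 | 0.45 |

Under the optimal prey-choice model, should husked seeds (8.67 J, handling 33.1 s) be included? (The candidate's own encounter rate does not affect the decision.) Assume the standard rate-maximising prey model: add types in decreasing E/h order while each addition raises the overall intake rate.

On grass seeds and small seeds alone, R = ΣλE/(1+Σλh) = 7.67/6.159 = 1.245 J/s.
Profitability of husked seeds: 8.67/33.1 = 0.2619 J/s.
Since 0.2619 < R, time spent handling husked seeds is better spent searching.

No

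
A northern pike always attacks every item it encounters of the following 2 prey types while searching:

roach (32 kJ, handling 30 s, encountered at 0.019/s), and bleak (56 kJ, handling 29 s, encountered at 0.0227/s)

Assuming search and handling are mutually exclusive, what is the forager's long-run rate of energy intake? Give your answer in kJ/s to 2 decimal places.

0.84 kJ/s

R = (0.019×32 + 0.0227×56) / (1 + 0.019×30 + 0.0227×29) = 1.879/2.228 = 0.8433 kJ/s.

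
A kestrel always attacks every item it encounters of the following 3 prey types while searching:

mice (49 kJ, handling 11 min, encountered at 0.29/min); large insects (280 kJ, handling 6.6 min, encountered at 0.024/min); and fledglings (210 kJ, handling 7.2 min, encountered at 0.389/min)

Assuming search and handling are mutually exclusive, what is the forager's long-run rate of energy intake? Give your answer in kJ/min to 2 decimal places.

Energy encountered per unit search time: 0.29×49 + 0.024×280 + 0.389×210 = 102.6 kJ/min.
Handling time per unit search time: 0.29×11 + 0.024×6.6 + 0.389×7.2 = 6.149.
Rate = 102.6/(1 + 6.149) = 14.35 kJ/min.

14.35 kJ/min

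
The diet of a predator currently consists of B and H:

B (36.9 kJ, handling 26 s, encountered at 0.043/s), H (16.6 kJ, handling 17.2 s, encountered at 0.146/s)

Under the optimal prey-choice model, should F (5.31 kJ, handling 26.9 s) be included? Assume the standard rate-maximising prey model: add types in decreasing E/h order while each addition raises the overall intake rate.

On B and H alone, R = ΣλE/(1+Σλh) = 4.01/4.629 = 0.8663 kJ/s.
Profitability of F: 5.31/26.9 = 0.1974 kJ/s.
0.1974 < 0.8663, so adding F would lower the average — exclude it.

No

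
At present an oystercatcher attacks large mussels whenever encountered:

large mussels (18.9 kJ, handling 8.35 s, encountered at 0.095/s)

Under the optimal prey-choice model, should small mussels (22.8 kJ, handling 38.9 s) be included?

Current rate: (0.095×18.9)/(1 + 0.095×8.35) = 1.001 kJ/s.
Profitability of small mussels: 22.8/38.9 = 0.5861 kJ/s.
0.5861 < 1.001, so adding small mussels would lower the average — exclude it.

No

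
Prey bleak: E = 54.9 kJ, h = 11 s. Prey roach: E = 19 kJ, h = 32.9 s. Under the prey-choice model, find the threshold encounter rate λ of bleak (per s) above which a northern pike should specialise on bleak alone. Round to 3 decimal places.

The zero-one rule: include roach iff E₂/h₂ > λE₁/(1+λh₁). Equality gives the switch point.
λE₁h₂ = E₂ + λE₂h₁ ⇒ λ = E₂/(E₁h₂ − E₂h₁) = 19/(1806 − 209) = 0.0119 per s.

0.012 per s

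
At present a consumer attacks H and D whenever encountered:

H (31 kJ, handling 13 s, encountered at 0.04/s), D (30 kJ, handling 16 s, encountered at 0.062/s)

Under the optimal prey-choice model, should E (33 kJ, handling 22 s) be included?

Yes

On H and D alone, R = ΣλE/(1+Σλh) = 3.1/2.512 = 1.234 kJ/s.
E: E/h = 33/22 = 1.5 kJ/s.
Since 1.5 > R, including E increases the long-run rate.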